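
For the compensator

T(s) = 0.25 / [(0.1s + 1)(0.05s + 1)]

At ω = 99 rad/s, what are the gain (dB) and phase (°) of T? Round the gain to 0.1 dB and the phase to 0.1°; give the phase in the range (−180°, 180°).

-46.1 dB, -162.8°

At ω = 99 rad/s:
pole (1 + j99·0.1) = 1 + j9.9 → |·| ≈ 9.9504, ∠ ≈ 84.23°
pole (1 + j99·0.05) = 1 + j4.95 → |·| ≈ 5.05, ∠ ≈ 78.58°
|T| = 0.25 · 1 / (9.9504 · 5.05) ≈ 0.0049752
Gain = 20 log₁₀(0.0049752) ≈ -46.06 dB
∠T = (0°) − (84.23° + 78.58°) = -162.81°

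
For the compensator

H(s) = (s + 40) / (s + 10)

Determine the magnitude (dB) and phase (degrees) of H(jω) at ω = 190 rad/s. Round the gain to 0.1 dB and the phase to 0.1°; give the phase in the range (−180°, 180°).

0.2 dB, -8.9°

At s = jω = j190:
zero (s+40): 40 + j190 → |·| = √(40²+190²) = √37700 ≈ 194.16, ∠ = arctan(190/40) ≈ 78.11°
pole (s+10): 10 + j190 → |·| = √(10²+190²) = √36200 ≈ 190.26, ∠ = arctan(190/10) ≈ 86.99°
|H| = 1 · 194.16 / 190.26 ≈ 1.0205
Gain = 20 log₁₀(1.0205) ≈ 0.18 dB
∠H = 78.11° − 86.99° = -8.88°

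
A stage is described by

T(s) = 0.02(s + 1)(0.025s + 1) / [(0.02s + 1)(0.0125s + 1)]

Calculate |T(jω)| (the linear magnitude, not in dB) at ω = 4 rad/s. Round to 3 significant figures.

0.0825

At ω = 4 rad/s:
zero (1 + j4·1) = 1 + j4 → |·| ≈ 4.1231, ∠ ≈ 75.96°
zero (1 + j4·0.025) = 1 + j0.1 → |·| ≈ 1.005, ∠ ≈ 5.71°
pole (1 + j4·0.02) = 1 + j0.08 → |·| ≈ 1.0032, ∠ ≈ 4.57°
pole (1 + j4·0.0125) = 1 + j0.05 → |·| ≈ 1.0012, ∠ ≈ 2.86°
|T| = 0.02 · 4.1231 · 1.005 / (1.0032 · 1.0012) ≈ 0.082511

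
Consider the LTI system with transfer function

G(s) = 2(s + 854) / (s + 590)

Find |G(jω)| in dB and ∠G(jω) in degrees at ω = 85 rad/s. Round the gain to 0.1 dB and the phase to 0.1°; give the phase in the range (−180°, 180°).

9.2 dB, -2.5°

At s = jω = j85:
zero (s+854): 854 + j85 → |·| = √(854²+85²) = √736541 ≈ 858.22, ∠ = arctan(85/854) ≈ 5.68°
pole (s+590): 590 + j85 → |·| = √(590²+85²) = √355325 ≈ 596.09, ∠ = arctan(85/590) ≈ 8.20°
|G| = 2 · 858.22 / 596.09 ≈ 2.8795
Gain = 20 log₁₀(2.8795) ≈ 9.19 dB
∠G = 5.68° − 8.20° = -2.52°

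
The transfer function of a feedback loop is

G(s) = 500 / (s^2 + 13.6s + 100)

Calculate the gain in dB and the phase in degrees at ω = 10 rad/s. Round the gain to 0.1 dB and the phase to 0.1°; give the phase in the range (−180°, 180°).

11.3 dB, -90.0°

At s = jω = j10:
quadratic: (j10)² + 13.6·j10 + 100 = 0 + j136 → |·| ≈ 136, ∠ ≈ 90.00°
|G| = 500 / 136 ≈ 3.6765
Gain = 20 log₁₀(3.6765) ≈ 11.31 dB
∠G = 0.00° − 90.00° = -90.00°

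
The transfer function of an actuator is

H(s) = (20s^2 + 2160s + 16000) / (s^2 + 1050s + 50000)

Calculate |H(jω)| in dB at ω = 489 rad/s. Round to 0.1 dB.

19.0 dB

Substitute s = j489:
Numerator: 20(j489)^2 + 2160(j489) + 16000 = -4766420 + j1056240
Denominator: (j489)^2 + 1050(j489) + 50000 = -189121 + j513450
|N| = √(4766420² + 1056240²) ≈ 4.882e+06, ∠N ≈ 167.51°
|D| = √(189121² + 513450²) ≈ 5.4717e+05, ∠D ≈ 110.22°
|H| = 4.882e+06 / 5.4717e+05 ≈ 8.9223
Gain = 20 log₁₀(8.9223) ≈ 19.01 dB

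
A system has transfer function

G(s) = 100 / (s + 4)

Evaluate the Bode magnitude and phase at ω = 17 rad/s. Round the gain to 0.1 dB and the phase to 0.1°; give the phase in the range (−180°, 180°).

15.2 dB, -76.8°

At s = jω = j17:
pole (s+4): 4 + j17 → |·| = √(4²+17²) = √305 ≈ 17.464, ∠ = arctan(17/4) ≈ 76.76°
|G| = 100 / 17.464 ≈ 5.7261
Gain = 20 log₁₀(5.7261) ≈ 15.16 dB
∠G = 0.00° − 76.76° = -76.76°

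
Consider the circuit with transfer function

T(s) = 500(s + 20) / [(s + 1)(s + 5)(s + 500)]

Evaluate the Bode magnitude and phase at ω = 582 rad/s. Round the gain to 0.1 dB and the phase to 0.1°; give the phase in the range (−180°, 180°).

-59.0 dB, -140.7°

At s = jω = j582:
zero (s+20): 20 + j582 → |·| = √(20²+582²) = √339124 ≈ 582.34, ∠ = arctan(582/20) ≈ 88.03°
pole (s+1): 1 + j582 → |·| = √(1²+582²) = √338725 ≈ 582, ∠ = arctan(582/1) ≈ 89.90°
pole (s+5): 5 + j582 → |·| = √(5²+582²) = √338749 ≈ 582.02, ∠ = arctan(582/5) ≈ 89.51°
pole (s+500): 500 + j582 → |·| = √(500²+582²) = √588724 ≈ 767.28, ∠ = arctan(582/500) ≈ 49.33°
|T| = 500 · 582.34 / 2.5991e+08 ≈ 0.0011203
Gain = 20 log₁₀(0.0011203) ≈ -59.01 dB
∠T = 88.03° − 228.74° = -140.71°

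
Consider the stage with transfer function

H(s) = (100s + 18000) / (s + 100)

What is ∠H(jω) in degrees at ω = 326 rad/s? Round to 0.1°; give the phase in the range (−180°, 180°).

Substitute s = j326:
Numerator: 100(j326) + 18000 = 18000 + j32600
Denominator: (j326) + 100 = 100 + j326
|N| = √(18000² + 32600²) ≈ 37239, ∠N ≈ 61.09°
|D| = √(100² + 326²) ≈ 340.99, ∠D ≈ 72.95°
∠H = 61.09° − 72.95° = -11.86°

-11.9°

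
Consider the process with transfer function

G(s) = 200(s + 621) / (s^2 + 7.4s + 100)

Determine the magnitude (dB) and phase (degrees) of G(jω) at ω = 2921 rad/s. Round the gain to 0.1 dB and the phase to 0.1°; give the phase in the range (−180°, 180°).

At s = jω = j2921:
zero (s+621): 621 + j2921 → |·| = √(621²+2921²) = √8917882 ≈ 2986.3, ∠ = arctan(2921/621) ≈ 78.00°
quadratic: (j2921)² + 7.4·j2921 + 100 = -8532141 + j21615.4 → |·| ≈ 8.5322e+06, ∠ ≈ 179.85°
|G| = 200 · 2986.3 / 8.5322e+06 ≈ 0.070001
Gain = 20 log₁₀(0.070001) ≈ -23.10 dB
∠G = 78.00° − 179.85° = -101.85°

-23.1 dB, -101.9°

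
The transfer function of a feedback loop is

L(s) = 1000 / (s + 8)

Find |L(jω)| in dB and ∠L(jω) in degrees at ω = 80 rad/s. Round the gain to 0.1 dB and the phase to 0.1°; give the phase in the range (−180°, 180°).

21.9 dB, -84.3°

At s = jω = j80:
pole (s+8): 8 + j80 → |·| = √(8²+80²) = √6464 ≈ 80.399, ∠ = arctan(80/8) ≈ 84.29°
|L| = 1000 / 80.399 ≈ 12.438
Gain = 20 log₁₀(12.438) ≈ 21.90 dB
∠L = 0.00° − 84.29° = -84.29°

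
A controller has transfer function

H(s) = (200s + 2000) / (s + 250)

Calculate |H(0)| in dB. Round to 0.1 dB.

18.1 dB

H(0) = 2000 / 250 = 8
20 log₁₀(8) ≈ 18.06 dB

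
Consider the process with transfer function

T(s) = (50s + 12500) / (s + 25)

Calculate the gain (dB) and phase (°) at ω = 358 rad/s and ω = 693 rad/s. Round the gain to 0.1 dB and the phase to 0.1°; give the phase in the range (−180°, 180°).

Substitute s = j358:
Numerator: 50(j358) + 12500 = 12500 + j17900
Denominator: (j358) + 25 = 25 + j358
|N| = √(12500² + 17900²) ≈ 21833, ∠N ≈ 55.07°
|D| = √(25² + 358²) ≈ 358.87, ∠D ≈ 86.01°
|T| = 21833 / 358.87 ≈ 60.838
Gain = 20 log₁₀(60.838) ≈ 35.68 dB
∠T = 55.07° − 86.01° = -30.94°

Substitute s = j693:
Numerator: 50(j693) + 12500 = 12500 + j34650
Denominator: (j693) + 25 = 25 + j693
|N| = √(12500² + 34650²) ≈ 36836, ∠N ≈ 70.16°
|D| = √(25² + 693²) ≈ 693.45, ∠D ≈ 87.93°
|T| = 36836 / 693.45 ≈ 53.12
Gain = 20 log₁₀(53.12) ≈ 34.51 dB
∠T = 70.16° − 87.93° = -17.77°

ω = 358: 35.7 dB, -30.9°; ω = 693: 34.5 dB, -17.8°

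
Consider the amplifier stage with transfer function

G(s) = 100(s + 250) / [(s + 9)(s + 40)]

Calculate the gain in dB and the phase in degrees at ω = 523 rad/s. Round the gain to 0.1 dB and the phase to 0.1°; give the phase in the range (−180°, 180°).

-13.5 dB, -110.2°

At s = jω = j523:
zero (s+250): 250 + j523 → |·| = √(250²+523²) = √336029 ≈ 579.68, ∠ = arctan(523/250) ≈ 64.45°
pole (s+9): 9 + j523 → |·| = √(9²+523²) = √273610 ≈ 523.08, ∠ = arctan(523/9) ≈ 89.01°
pole (s+40): 40 + j523 → |·| = √(40²+523²) = √275129 ≈ 524.53, ∠ = arctan(523/40) ≈ 85.63°
|G| = 100 · 579.68 / 2.7437e+05 ≈ 0.21128
Gain = 20 log₁₀(0.21128) ≈ -13.50 dB
∠G = 64.45° − 174.64° = -110.19°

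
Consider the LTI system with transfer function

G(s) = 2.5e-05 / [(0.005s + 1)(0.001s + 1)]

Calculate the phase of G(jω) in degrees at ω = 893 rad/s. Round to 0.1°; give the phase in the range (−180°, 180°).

-119.1°

At ω = 893 rad/s:
pole (1 + j893·0.005) = 1 + j4.465 → |·| ≈ 4.5756, ∠ ≈ 77.38°
pole (1 + j893·0.001) = 1 + j0.893 → |·| ≈ 1.3407, ∠ ≈ 41.76°
∠G = (0°) − (77.38° + 41.76°) = -119.14°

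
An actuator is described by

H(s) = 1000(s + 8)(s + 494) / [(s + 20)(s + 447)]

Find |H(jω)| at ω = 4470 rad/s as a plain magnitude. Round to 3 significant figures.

1.00e+03

At s = jω = j4470:
zero (s+8): 8 + j4470 → |·| = √(8²+4470²) = √19980964 ≈ 4470, ∠ = arctan(4470/8) ≈ 89.90°
zero (s+494): 494 + j4470 → |·| = √(494²+4470²) = √20224936 ≈ 4497.2, ∠ = arctan(4470/494) ≈ 83.69°
pole (s+20): 20 + j4470 → |·| = √(20²+4470²) = √19981300 ≈ 4470, ∠ = arctan(4470/20) ≈ 89.74°
pole (s+447): 447 + j4470 → |·| = √(447²+4470²) = √20180709 ≈ 4492.3, ∠ = arctan(4470/447) ≈ 84.29°
|H| = 1000 · 2.0102e+07 / 2.0081e+07 ≈ 1001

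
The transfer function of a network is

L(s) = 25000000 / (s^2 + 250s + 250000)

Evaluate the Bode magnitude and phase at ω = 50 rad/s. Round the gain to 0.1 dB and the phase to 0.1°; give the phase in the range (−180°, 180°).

At s = jω = j50:
quadratic: (j50)² + 250·j50 + 250000 = 247500 + j12500 → |·| ≈ 2.4782e+05, ∠ ≈ 2.89°
|L| = 25000000 / 2.4782e+05 ≈ 100.88
Gain = 20 log₁₀(100.88) ≈ 40.08 dB
∠L = 0.00° − 2.89° = -2.89°

40.1 dB, -2.9°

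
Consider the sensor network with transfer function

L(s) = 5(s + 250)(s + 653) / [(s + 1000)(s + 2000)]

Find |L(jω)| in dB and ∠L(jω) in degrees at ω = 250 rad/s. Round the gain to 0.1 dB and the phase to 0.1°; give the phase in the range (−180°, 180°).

At s = jω = j250:
zero (s+250): 250 + j250 → |·| = √(250²+250²) = √125000 ≈ 353.55, ∠ = arctan(250/250) ≈ 45.00°
zero (s+653): 653 + j250 → |·| = √(653²+250²) = √488909 ≈ 699.22, ∠ = arctan(250/653) ≈ 20.95°
pole (s+1000): 1000 + j250 → |·| = √(1000²+250²) = √1062500 ≈ 1030.8, ∠ = arctan(250/1000) ≈ 14.04°
pole (s+2000): 2000 + j250 → |·| = √(2000²+250²) = √4062500 ≈ 2015.6, ∠ = arctan(250/2000) ≈ 7.13°
|L| = 5 · 2.4721e+05 / 2.0777e+06 ≈ 0.59491
Gain = 20 log₁₀(0.59491) ≈ -4.51 dB
∠L = 65.95° − 21.17° = 44.78°

-4.5 dB, 44.8°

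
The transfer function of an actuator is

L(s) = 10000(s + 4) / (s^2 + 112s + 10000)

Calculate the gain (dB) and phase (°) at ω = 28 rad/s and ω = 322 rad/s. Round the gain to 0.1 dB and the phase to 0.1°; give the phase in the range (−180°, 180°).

ω = 28: 29.3 dB, 63.1°; ω = 322: 30.1 dB, -69.7°

At s = jω = j28:
zero (s+4): 4 + j28 → |·| = √(4²+28²) = √800 ≈ 28.284, ∠ = arctan(28/4) ≈ 81.87°
quadratic: (j28)² + 112·j28 + 10000 = 9216 + j3136 → |·| ≈ 9734.9, ∠ ≈ 18.79°
|L| = 10000 · 28.284 / 9734.9 ≈ 29.054
Gain = 20 log₁₀(29.054) ≈ 29.26 dB
∠L = 81.87° − 18.79° = 63.08°

At s = jω = j322:
zero (s+4): 4 + j322 → |·| = √(4²+322²) = √103700 ≈ 322.02, ∠ = arctan(322/4) ≈ 89.29°
quadratic: (j322)² + 112·j322 + 10000 = -93684 + j36064 → |·| ≈ 1.0039e+05, ∠ ≈ 158.95°
|L| = 10000 · 322.02 / 1.0039e+05 ≈ 32.077
Gain = 20 log₁₀(32.077) ≈ 30.12 dB
∠L = 89.29° − 158.95° = -69.66°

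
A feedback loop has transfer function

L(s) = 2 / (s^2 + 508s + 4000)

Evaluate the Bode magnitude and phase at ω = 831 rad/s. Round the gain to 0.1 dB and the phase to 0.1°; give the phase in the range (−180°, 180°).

Substitute s = j831:
Numerator: 2 = 2 + j0
Denominator: (j831)^2 + 508(j831) + 4000 = -686561 + j422148
|N| = √(2² + 0²) ≈ 2, ∠N ≈ 0.00°
|D| = √(686561² + 422148²) ≈ 8.0596e+05, ∠D ≈ 148.41°
|L| = 2 / 8.0596e+05 ≈ 2.4815e-06
Gain = 20 log₁₀(2.4815e-06) ≈ -112.11 dB
∠L = 0.00° − 148.41° = -148.41°

-112.1 dB, -148.4°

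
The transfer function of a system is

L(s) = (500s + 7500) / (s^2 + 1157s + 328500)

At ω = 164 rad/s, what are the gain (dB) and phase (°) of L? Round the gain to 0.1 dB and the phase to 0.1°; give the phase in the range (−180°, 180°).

Substitute s = j164:
Numerator: 500(j164) + 7500 = 7500 + j82000
Denominator: (j164)^2 + 1157(j164) + 328500 = 301604 + j189748
|N| = √(7500² + 82000²) ≈ 82342, ∠N ≈ 84.77°
|D| = √(301604² + 189748²) ≈ 3.5633e+05, ∠D ≈ 32.18°
|L| = 82342 / 3.5633e+05 ≈ 0.23108
Gain = 20 log₁₀(0.23108) ≈ -12.72 dB
∠L = 84.77° − 32.18° = 52.59°

-12.7 dB, 52.6°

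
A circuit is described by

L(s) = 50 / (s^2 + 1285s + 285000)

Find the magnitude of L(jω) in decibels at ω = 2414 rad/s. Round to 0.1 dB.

Substitute s = j2414:
Numerator: 50 = 50 + j0
Denominator: (j2414)^2 + 1285(j2414) + 285000 = -5542396 + j3101990
|N| = √(50² + 0²) ≈ 50, ∠N ≈ 0.00°
|D| = √(5542396² + 3101990²) ≈ 6.3514e+06, ∠D ≈ 150.76°
|L| = 50 / 6.3514e+06 ≈ 7.8723e-06
Gain = 20 log₁₀(7.8723e-06) ≈ -102.08 dB

-102.1 dB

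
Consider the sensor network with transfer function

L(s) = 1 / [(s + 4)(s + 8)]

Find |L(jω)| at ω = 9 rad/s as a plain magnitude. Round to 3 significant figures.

0.00843

At s = jω = j9:
pole (s+4): 4 + j9 → |·| = √(4²+9²) = √97 ≈ 9.8489, ∠ = arctan(9/4) ≈ 66.04°
pole (s+8): 8 + j9 → |·| = √(8²+9²) = √145 ≈ 12.042, ∠ = arctan(9/8) ≈ 48.37°
|L| = 1 / 118.6 ≈ 0.0084317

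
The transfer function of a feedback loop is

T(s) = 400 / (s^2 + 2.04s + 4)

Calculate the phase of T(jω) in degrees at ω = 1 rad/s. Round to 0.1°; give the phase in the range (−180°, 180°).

-34.2°

At s = jω = j1:
quadratic: (j1)² + 2.04·j1 + 4 = 3 + j2.04 → |·| ≈ 3.6279, ∠ ≈ 34.22°
∠T = 0.00° − 34.22° = -34.22°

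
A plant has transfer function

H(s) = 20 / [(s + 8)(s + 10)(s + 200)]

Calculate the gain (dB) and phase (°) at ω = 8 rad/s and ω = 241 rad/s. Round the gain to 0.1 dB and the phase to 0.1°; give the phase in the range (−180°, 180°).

At s = jω = j8:
pole (s+8): 8 + j8 → |·| = √(8²+8²) = √128 ≈ 11.314, ∠ = arctan(8/8) ≈ 45.00°
pole (s+10): 10 + j8 → |·| = √(10²+8²) = √164 ≈ 12.806, ∠ = arctan(8/10) ≈ 38.66°
pole (s+200): 200 + j8 → |·| = √(200²+8²) = √40064 ≈ 200.16, ∠ = arctan(8/200) ≈ 2.29°
|H| = 20 / 29001 ≈ 0.00068963
Gain = 20 log₁₀(0.00068963) ≈ -63.23 dB
∠H = 0.00° − 85.95° = -85.95°

At s = jω = j241:
pole (s+8): 8 + j241 → |·| = √(8²+241²) = √58145 ≈ 241.13, ∠ = arctan(241/8) ≈ 88.10°
pole (s+10): 10 + j241 → |·| = √(10²+241²) = √58181 ≈ 241.21, ∠ = arctan(241/10) ≈ 87.62°
pole (s+200): 200 + j241 → |·| = √(200²+241²) = √98081 ≈ 313.18, ∠ = arctan(241/200) ≈ 50.31°
|H| = 20 / 1.8215e+07 ≈ 1.098e-06
Gain = 20 log₁₀(1.098e-06) ≈ -119.19 dB
∠H = 0.00° − 226.03° = -226.03° ≡ 133.97° (principal value)

ω = 8: -63.2 dB, -86.0°; ω = 241: -119.2 dB, 134.0°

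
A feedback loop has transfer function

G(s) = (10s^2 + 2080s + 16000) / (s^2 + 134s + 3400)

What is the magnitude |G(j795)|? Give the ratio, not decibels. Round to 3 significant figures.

Substitute s = j795:
Numerator: 10(j795)^2 + 2080(j795) + 16000 = -6304250 + j1653600
Denominator: (j795)^2 + 134(j795) + 3400 = -628625 + j106530
|N| = √(6304250² + 1653600²) ≈ 6.5175e+06, ∠N ≈ 165.30°
|D| = √(628625² + 106530²) ≈ 6.3759e+05, ∠D ≈ 170.38°
|G| = 6.5175e+06 / 6.3759e+05 ≈ 10.222

10.2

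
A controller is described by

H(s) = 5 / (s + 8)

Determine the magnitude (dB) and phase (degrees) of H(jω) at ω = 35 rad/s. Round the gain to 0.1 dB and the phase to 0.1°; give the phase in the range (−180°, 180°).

-17.1 dB, -77.1°

Substitute s = j35:
Numerator: 5 = 5 + j0
Denominator: (j35) + 8 = 8 + j35
|N| = √(5² + 0²) ≈ 5, ∠N ≈ 0.00°
|D| = √(8² + 35²) ≈ 35.903, ∠D ≈ 77.12°
|H| = 5 / 35.903 ≈ 0.13926
Gain = 20 log₁₀(0.13926) ≈ -17.12 dB
∠H = 0.00° − 77.12° = -77.12°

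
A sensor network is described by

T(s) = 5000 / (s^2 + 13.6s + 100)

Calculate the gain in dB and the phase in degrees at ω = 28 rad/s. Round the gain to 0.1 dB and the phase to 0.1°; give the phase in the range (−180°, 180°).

At s = jω = j28:
quadratic: (j28)² + 13.6·j28 + 100 = -684 + j380.8 → |·| ≈ 782.86, ∠ ≈ 150.89°
|T| = 5000 / 782.86 ≈ 6.3868
Gain = 20 log₁₀(6.3868) ≈ 16.11 dB
∠T = 0.00° − 150.89° = -150.89°

16.1 dB, -150.9°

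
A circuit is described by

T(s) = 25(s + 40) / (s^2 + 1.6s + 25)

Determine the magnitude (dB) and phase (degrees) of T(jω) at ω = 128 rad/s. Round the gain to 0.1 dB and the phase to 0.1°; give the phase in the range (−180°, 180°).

At s = jω = j128:
zero (s+40): 40 + j128 → |·| = √(40²+128²) = √17984 ≈ 134.1, ∠ = arctan(128/40) ≈ 72.65°
quadratic: (j128)² + 1.6·j128 + 25 = -16359 + j204.8 → |·| ≈ 16360, ∠ ≈ 179.28°
|T| = 25 · 134.1 / 16360 ≈ 0.20492
Gain = 20 log₁₀(0.20492) ≈ -13.77 dB
∠T = 72.65° − 179.28° = -106.63°

-13.8 dB, -106.6°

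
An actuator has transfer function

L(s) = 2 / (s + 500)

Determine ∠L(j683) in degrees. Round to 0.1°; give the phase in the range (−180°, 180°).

-53.8°

At s = jω = j683:
pole (s+500): 500 + j683 → |·| = √(500²+683²) = √716489 ≈ 846.46, ∠ = arctan(683/500) ≈ 53.79°
∠L = 0.00° − 53.79° = -53.79°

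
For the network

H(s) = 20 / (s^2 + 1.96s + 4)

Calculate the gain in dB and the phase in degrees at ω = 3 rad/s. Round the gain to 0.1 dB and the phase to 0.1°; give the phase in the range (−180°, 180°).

At s = jω = j3:
quadratic: (j3)² + 1.96·j3 + 4 = -5 + j5.88 → |·| ≈ 7.7184, ∠ ≈ 130.38°
|H| = 20 / 7.7184 ≈ 2.5912
Gain = 20 log₁₀(2.5912) ≈ 8.27 dB
∠H = 0.00° − 130.38° = -130.38°

8.3 dB, -130.4°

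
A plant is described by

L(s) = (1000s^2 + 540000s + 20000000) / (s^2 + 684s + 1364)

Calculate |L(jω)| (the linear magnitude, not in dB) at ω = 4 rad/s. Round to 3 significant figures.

Substitute s = j4:
Numerator: 1000(j4)^2 + 540000(j4) + 20000000 = 19984000 + j2160000
Denominator: (j4)^2 + 684(j4) + 1364 = 1348 + j2736
|N| = √(19984000² + 2160000²) ≈ 2.01e+07, ∠N ≈ 6.17°
|D| = √(1348² + 2736²) ≈ 3050, ∠D ≈ 63.77°
|L| = 2.01e+07 / 3050 ≈ 6590.2

6.59e+03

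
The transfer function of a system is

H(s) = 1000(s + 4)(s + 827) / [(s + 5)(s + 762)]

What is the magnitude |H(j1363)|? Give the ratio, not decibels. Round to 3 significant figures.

1.02e+03

At s = jω = j1363:
zero (s+4): 4 + j1363 → |·| = √(4²+1363²) = √1857785 ≈ 1363, ∠ = arctan(1363/4) ≈ 89.83°
zero (s+827): 827 + j1363 → |·| = √(827²+1363²) = √2541698 ≈ 1594.3, ∠ = arctan(1363/827) ≈ 58.75°
pole (s+5): 5 + j1363 → |·| = √(5²+1363²) = √1857794 ≈ 1363, ∠ = arctan(1363/5) ≈ 89.79°
pole (s+762): 762 + j1363 → |·| = √(762²+1363²) = √2438413 ≈ 1561.5, ∠ = arctan(1363/762) ≈ 60.79°
|H| = 1000 · 2.173e+06 / 2.1283e+06 ≈ 1021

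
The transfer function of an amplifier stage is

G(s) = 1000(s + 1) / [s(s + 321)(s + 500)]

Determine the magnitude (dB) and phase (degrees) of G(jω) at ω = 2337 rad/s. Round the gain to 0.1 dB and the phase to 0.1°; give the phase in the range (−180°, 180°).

-75.0 dB, -160.1°

At s = jω = j2337:
zero (s+1): 1 + j2337 → |·| = √(1²+2337²) = √5461570 ≈ 2337, ∠ = arctan(2337/1) ≈ 89.98°
pole (s+321): 321 + j2337 → |·| = √(321²+2337²) = √5564610 ≈ 2358.9, ∠ = arctan(2337/321) ≈ 82.18°
pole (s+500): 500 + j2337 → |·| = √(500²+2337²) = √5711569 ≈ 2389.9, ∠ = arctan(2337/500) ≈ 77.92°
pole at origin: |s| = 2337, ∠ = 90.00° (in denominator)
|G| = 1000 · 2337 / 1.3175e+10 ≈ 0.00017738
Gain = 20 log₁₀(0.00017738) ≈ -75.02 dB
∠G = 89.98° − 250.10° = -160.12°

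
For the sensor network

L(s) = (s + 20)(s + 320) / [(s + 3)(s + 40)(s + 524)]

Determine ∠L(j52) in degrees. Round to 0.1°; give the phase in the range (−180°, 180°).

-66.6°

At s = jω = j52:
zero (s+20): 20 + j52 → |·| = √(20²+52²) = √3104 ≈ 55.714, ∠ = arctan(52/20) ≈ 68.96°
zero (s+320): 320 + j52 → |·| = √(320²+52²) = √105104 ≈ 324.2, ∠ = arctan(52/320) ≈ 9.23°
pole (s+3): 3 + j52 → |·| = √(3²+52²) = √2713 ≈ 52.086, ∠ = arctan(52/3) ≈ 86.70°
pole (s+40): 40 + j52 → |·| = √(40²+52²) = √4304 ≈ 65.605, ∠ = arctan(52/40) ≈ 52.43°
pole (s+524): 524 + j52 → |·| = √(524²+52²) = √277280 ≈ 526.57, ∠ = arctan(52/524) ≈ 5.67°
∠L = 78.19° − 144.80° = -66.61°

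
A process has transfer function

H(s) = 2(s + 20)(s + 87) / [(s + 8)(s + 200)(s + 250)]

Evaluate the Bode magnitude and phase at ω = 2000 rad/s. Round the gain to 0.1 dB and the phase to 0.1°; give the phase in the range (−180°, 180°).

At s = jω = j2000:
zero (s+20): 20 + j2000 → |·| = √(20²+2000²) = √4000400 ≈ 2000.1, ∠ = arctan(2000/20) ≈ 89.43°
zero (s+87): 87 + j2000 → |·| = √(87²+2000²) = √4007569 ≈ 2001.9, ∠ = arctan(2000/87) ≈ 87.51°
pole (s+8): 8 + j2000 → |·| = √(8²+2000²) = √4000064 ≈ 2000, ∠ = arctan(2000/8) ≈ 89.77°
pole (s+200): 200 + j2000 → |·| = √(200²+2000²) = √4040000 ≈ 2010, ∠ = arctan(2000/200) ≈ 84.29°
pole (s+250): 250 + j2000 → |·| = √(250²+2000²) = √4062500 ≈ 2015.6, ∠ = arctan(2000/250) ≈ 82.87°
|H| = 2 · 4.004e+06 / 8.1027e+09 ≈ 0.00098831
Gain = 20 log₁₀(0.00098831) ≈ -60.10 dB
∠H = 176.94° − 256.93° = -79.99°

-60.1 dB, -80.0°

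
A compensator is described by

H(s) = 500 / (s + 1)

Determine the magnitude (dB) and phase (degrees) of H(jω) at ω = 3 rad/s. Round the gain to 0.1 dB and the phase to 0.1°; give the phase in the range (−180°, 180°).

44.0 dB, -71.6°

Substitute s = j3:
Numerator: 500 = 500 + j0
Denominator: (j3) + 1 = 1 + j3
|N| = √(500² + 0²) ≈ 500, ∠N ≈ 0.00°
|D| = √(1² + 3²) ≈ 3.1623, ∠D ≈ 71.57°
|H| = 500 / 3.1623 ≈ 158.11
Gain = 20 log₁₀(158.11) ≈ 43.98 dB
∠H = 0.00° − 71.57° = -71.57°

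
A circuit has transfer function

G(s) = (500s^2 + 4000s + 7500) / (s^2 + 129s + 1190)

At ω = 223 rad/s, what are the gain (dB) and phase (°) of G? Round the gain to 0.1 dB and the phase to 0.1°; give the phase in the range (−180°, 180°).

52.9 dB, 28.6°

Substitute s = j223:
Numerator: 500(j223)^2 + 4000(j223) + 7500 = -24857000 + j892000
Denominator: (j223)^2 + 129(j223) + 1190 = -48539 + j28767
|N| = √(24857000² + 892000²) ≈ 2.4873e+07, ∠N ≈ 177.94°
|D| = √(48539² + 28767²) ≈ 56423, ∠D ≈ 149.35°
|G| = 2.4873e+07 / 56423 ≈ 440.83
Gain = 20 log₁₀(440.83) ≈ 52.89 dB
∠G = 177.94° − 149.35° = 28.59°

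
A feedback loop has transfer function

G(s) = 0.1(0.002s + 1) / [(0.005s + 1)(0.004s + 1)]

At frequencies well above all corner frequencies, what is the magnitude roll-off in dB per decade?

-20 dB/decade

Each pole contributes −20 dB/decade at high frequency; each zero contributes +20 dB/decade.
Net: 1 zero(s) − 2 pole(s) → -20 dB/decade.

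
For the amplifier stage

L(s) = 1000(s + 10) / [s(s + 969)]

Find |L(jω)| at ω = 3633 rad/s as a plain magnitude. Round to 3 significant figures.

At s = jω = j3633:
zero (s+10): 10 + j3633 → |·| = √(10²+3633²) = √13198789 ≈ 3633, ∠ = arctan(3633/10) ≈ 89.84°
pole (s+969): 969 + j3633 → |·| = √(969²+3633²) = √14137650 ≈ 3760, ∠ = arctan(3633/969) ≈ 75.07°
pole at origin: |s| = 3633, ∠ = 90.00° (in denominator)
|L| = 1000 · 3633 / 1.366e+07 ≈ 0.26596

0.266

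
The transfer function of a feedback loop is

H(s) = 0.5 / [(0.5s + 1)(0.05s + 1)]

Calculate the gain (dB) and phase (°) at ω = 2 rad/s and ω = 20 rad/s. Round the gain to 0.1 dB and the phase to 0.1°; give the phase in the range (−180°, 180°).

ω = 2: -9.1 dB, -50.7°; ω = 20: -29.1 dB, -129.3°

At ω = 2 rad/s:
pole (1 + j2·0.5) = 1 + j1 → |·| ≈ 1.4142, ∠ ≈ 45.00°
pole (1 + j2·0.05) = 1 + j0.1 → |·| ≈ 1.005, ∠ ≈ 5.71°
|H| = 0.5 · 1 / (1.4142 · 1.005) ≈ 0.3518
Gain = 20 log₁₀(0.3518) ≈ -9.07 dB
∠H = (0°) − (45.00° + 5.71°) = -50.71°

At ω = 20 rad/s:
pole (1 + j20·0.5) = 1 + j10 → |·| ≈ 10.05, ∠ ≈ 84.29°
pole (1 + j20·0.05) = 1 + j1 → |·| ≈ 1.4142, ∠ ≈ 45.00°
|H| = 0.5 · 1 / (10.05 · 1.4142) ≈ 0.03518
Gain = 20 log₁₀(0.03518) ≈ -29.07 dB
∠H = (0°) − (84.29° + 45.00°) = -129.29°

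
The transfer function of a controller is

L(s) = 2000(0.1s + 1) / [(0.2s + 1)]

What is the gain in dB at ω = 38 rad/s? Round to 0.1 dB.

60.2 dB

At ω = 38 rad/s:
zero (1 + j38·0.1) = 1 + j3.8 → |·| ≈ 3.9294, ∠ ≈ 75.26°
pole (1 + j38·0.2) = 1 + j7.6 → |·| ≈ 7.6655, ∠ ≈ 82.50°
|L| = 2000 · 3.9294 / (7.6655) ≈ 1025.2
Gain = 20 log₁₀(1025.2) ≈ 60.22 dB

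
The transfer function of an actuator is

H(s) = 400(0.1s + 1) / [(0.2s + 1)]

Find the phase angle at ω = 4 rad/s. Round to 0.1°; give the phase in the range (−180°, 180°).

At ω = 4 rad/s:
zero (1 + j4·0.1) = 1 + j0.4 → |·| ≈ 1.077, ∠ ≈ 21.80°
pole (1 + j4·0.2) = 1 + j0.8 → |·| ≈ 1.2806, ∠ ≈ 38.66°
∠H = (21.80°) − (38.66°) = -16.86°

-16.9°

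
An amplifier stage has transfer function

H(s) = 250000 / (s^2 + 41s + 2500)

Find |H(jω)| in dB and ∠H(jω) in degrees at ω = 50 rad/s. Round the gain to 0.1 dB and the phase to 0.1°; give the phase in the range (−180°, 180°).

41.7 dB, -90.0°

At s = jω = j50:
quadratic: (j50)² + 41·j50 + 2500 = 0 + j2050 → |·| ≈ 2050, ∠ ≈ 90.00°
|H| = 250000 / 2050 ≈ 121.95
Gain = 20 log₁₀(121.95) ≈ 41.72 dB
∠H = 0.00° − 90.00° = -90.00°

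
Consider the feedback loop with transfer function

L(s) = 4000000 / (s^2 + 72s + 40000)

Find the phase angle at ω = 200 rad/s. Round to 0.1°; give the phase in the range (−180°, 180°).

At s = jω = j200:
quadratic: (j200)² + 72·j200 + 40000 = 0 + j14400 → |·| ≈ 14400, ∠ ≈ 90.00°
∠L = 0.00° − 90.00° = -90.00°

-90.0°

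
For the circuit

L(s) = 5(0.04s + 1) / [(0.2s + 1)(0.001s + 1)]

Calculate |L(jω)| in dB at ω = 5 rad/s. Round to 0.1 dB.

At ω = 5 rad/s:
zero (1 + j5·0.04) = 1 + j0.2 → |·| ≈ 1.0198, ∠ ≈ 11.31°
pole (1 + j5·0.2) = 1 + j1 → |·| ≈ 1.4142, ∠ ≈ 45.00°
pole (1 + j5·0.001) = 1 + j0.005 → |·| ≈ 1, ∠ ≈ 0.29°
|L| = 5 · 1.0198 / (1.4142 · 1) ≈ 3.6056
Gain = 20 log₁₀(3.6056) ≈ 11.14 dB

11.1 dB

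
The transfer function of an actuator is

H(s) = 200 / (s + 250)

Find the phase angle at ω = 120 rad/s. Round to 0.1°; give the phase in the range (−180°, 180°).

Substitute s = j120:
Numerator: 200 = 200 + j0
Denominator: (j120) + 250 = 250 + j120
|N| = √(200² + 0²) ≈ 200, ∠N ≈ 0.00°
|D| = √(250² + 120²) ≈ 277.31, ∠D ≈ 25.64°
∠H = 0.00° − 25.64° = -25.64°

-25.6°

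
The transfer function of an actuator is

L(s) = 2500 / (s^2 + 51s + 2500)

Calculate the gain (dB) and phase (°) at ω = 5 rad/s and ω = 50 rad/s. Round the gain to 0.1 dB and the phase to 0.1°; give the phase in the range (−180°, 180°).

At s = jω = j5:
quadratic: (j5)² + 51·j5 + 2500 = 2475 + j255 → |·| ≈ 2488.1, ∠ ≈ 5.88°
|L| = 2500 / 2488.1 ≈ 1.0048
Gain = 20 log₁₀(1.0048) ≈ 0.04 dB
∠L = 0.00° − 5.88° = -5.88°

At s = jω = j50:
quadratic: (j50)² + 51·j50 + 2500 = 0 + j2550 → |·| ≈ 2550, ∠ ≈ 90.00°
|L| = 2500 / 2550 ≈ 0.98039
Gain = 20 log₁₀(0.98039) ≈ -0.17 dB
∠L = 0.00° − 90.00° = -90.00°

ω = 5: 0.0 dB, -5.9°; ω = 50: -0.2 dB, -90.0°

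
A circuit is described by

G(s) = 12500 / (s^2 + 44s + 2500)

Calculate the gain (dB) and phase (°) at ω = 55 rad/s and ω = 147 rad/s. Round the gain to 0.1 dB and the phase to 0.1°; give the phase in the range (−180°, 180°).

At s = jω = j55:
quadratic: (j55)² + 44·j55 + 2500 = -525 + j2420 → |·| ≈ 2476.3, ∠ ≈ 102.24°
|G| = 12500 / 2476.3 ≈ 5.0479
Gain = 20 log₁₀(5.0479) ≈ 14.06 dB
∠G = 0.00° − 102.24° = -102.24°

At s = jω = j147:
quadratic: (j147)² + 44·j147 + 2500 = -19109 + j6468 → |·| ≈ 20174, ∠ ≈ 161.30°
|G| = 12500 / 20174 ≈ 0.61961
Gain = 20 log₁₀(0.61961) ≈ -4.16 dB
∠G = 0.00° − 161.30° = -161.30°

ω = 55: 14.1 dB, -102.2°; ω = 147: -4.2 dB, -161.3°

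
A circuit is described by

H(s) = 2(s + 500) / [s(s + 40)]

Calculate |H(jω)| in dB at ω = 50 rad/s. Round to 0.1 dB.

-10.1 dB

At s = jω = j50:
zero (s+500): 500 + j50 → |·| = √(500²+50²) = √252500 ≈ 502.49, ∠ = arctan(50/500) ≈ 5.71°
pole (s+40): 40 + j50 → |·| = √(40²+50²) = √4100 ≈ 64.031, ∠ = arctan(50/40) ≈ 51.34°
pole at origin: |s| = 50, ∠ = 90.00° (in denominator)
|H| = 2 · 502.49 / 3201.6 ≈ 0.3139
Gain = 20 log₁₀(0.3139) ≈ -10.06 dB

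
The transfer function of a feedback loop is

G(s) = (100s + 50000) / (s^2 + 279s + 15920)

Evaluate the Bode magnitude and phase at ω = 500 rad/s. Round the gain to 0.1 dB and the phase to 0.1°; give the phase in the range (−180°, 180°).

Substitute s = j500:
Numerator: 100(j500) + 50000 = 50000 + j50000
Denominator: (j500)^2 + 279(j500) + 15920 = -234080 + j139500
|N| = √(50000² + 50000²) ≈ 70711, ∠N ≈ 45.00°
|D| = √(234080² + 139500²) ≈ 2.725e+05, ∠D ≈ 149.21°
|G| = 70711 / 2.725e+05 ≈ 0.25949
Gain = 20 log₁₀(0.25949) ≈ -11.72 dB
∠G = 45.00° − 149.21° = -104.21°

-11.7 dB, -104.2°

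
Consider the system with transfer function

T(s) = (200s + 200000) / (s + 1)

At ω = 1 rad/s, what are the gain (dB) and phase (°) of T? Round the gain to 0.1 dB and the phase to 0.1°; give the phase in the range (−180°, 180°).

103.0 dB, -44.9°

Substitute s = j1:
Numerator: 200(j1) + 200000 = 200000 + j200
Denominator: (j1) + 1 = 1 + j1
|N| = √(200000² + 200²) ≈ 2e+05, ∠N ≈ 0.06°
|D| = √(1² + 1²) ≈ 1.4142, ∠D ≈ 45.00°
|T| = 2e+05 / 1.4142 ≈ 1.4142e+05
Gain = 20 log₁₀(1.4142e+05) ≈ 103.01 dB
∠T = 0.06° − 45.00° = -44.94°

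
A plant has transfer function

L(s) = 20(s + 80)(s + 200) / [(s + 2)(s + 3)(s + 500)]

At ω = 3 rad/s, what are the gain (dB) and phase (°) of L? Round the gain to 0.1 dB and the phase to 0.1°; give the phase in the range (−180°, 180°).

32.4 dB, -98.6°

At s = jω = j3:
zero (s+80): 80 + j3 → |·| = √(80²+3²) = √6409 ≈ 80.056, ∠ = arctan(3/80) ≈ 2.15°
zero (s+200): 200 + j3 → |·| = √(200²+3²) = √40009 ≈ 200.02, ∠ = arctan(3/200) ≈ 0.86°
pole (s+2): 2 + j3 → |·| = √(2²+3²) = √13 ≈ 3.6056, ∠ = arctan(3/2) ≈ 56.31°
pole (s+3): 3 + j3 → |·| = √(3²+3²) = √18 ≈ 4.2426, ∠ = arctan(3/3) ≈ 45.00°
pole (s+500): 500 + j3 → |·| = √(500²+3²) = √250009 ≈ 500.01, ∠ = arctan(3/500) ≈ 0.34°
|L| = 20 · 16013 / 7648.7 ≈ 41.871
Gain = 20 log₁₀(41.871) ≈ 32.44 dB
∠L = 3.01° − 101.65° = -98.64°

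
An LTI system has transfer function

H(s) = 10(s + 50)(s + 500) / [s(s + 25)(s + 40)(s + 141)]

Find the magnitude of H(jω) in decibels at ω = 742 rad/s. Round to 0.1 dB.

-93.3 dB

At s = jω = j742:
zero (s+50): 50 + j742 → |·| = √(50²+742²) = √553064 ≈ 743.68, ∠ = arctan(742/50) ≈ 86.14°
zero (s+500): 500 + j742 → |·| = √(500²+742²) = √800564 ≈ 894.74, ∠ = arctan(742/500) ≈ 56.03°
pole (s+25): 25 + j742 → |·| = √(25²+742²) = √551189 ≈ 742.42, ∠ = arctan(742/25) ≈ 88.07°
pole (s+40): 40 + j742 → |·| = √(40²+742²) = √552164 ≈ 743.08, ∠ = arctan(742/40) ≈ 86.91°
pole (s+141): 141 + j742 → |·| = √(141²+742²) = √570445 ≈ 755.28, ∠ = arctan(742/141) ≈ 79.24°
pole at origin: |s| = 742, ∠ = 90.00° (in denominator)
|H| = 10 · 6.654e+05 / 3.0917e+11 ≈ 2.1522e-05
Gain = 20 log₁₀(2.1522e-05) ≈ -93.34 dB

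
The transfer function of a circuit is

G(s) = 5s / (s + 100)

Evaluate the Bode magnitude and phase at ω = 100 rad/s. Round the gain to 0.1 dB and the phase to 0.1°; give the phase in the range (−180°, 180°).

At s = jω = j100:
zero at origin: s = j100 → |·| = 100, ∠ = 90.00°
pole (s+100): 100 + j100 → |·| = √(100²+100²) = √20000 ≈ 141.42, ∠ = arctan(100/100) ≈ 45.00°
|G| = 5 · 100 / 141.42 ≈ 3.5356
Gain = 20 log₁₀(3.5356) ≈ 10.97 dB
∠G = 90.00° − 45.00° = 45.00°

11.0 dB, 45.0°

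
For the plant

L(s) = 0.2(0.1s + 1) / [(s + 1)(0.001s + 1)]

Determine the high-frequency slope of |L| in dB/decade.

-20 dB/decade

Each pole contributes −20 dB/decade at high frequency; each zero contributes +20 dB/decade.
Net: 1 zero(s) − 2 pole(s) → -20 dB/decade.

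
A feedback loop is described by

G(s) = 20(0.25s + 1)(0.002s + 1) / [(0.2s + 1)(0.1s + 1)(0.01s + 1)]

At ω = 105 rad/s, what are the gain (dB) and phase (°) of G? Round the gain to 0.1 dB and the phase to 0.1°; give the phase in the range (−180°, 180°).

4.5 dB, -118.6°

At ω = 105 rad/s:
zero (1 + j105·0.25) = 1 + j26.25 → |·| ≈ 26.269, ∠ ≈ 87.82°
zero (1 + j105·0.002) = 1 + j0.21 → |·| ≈ 1.0218, ∠ ≈ 11.86°
pole (1 + j105·0.2) = 1 + j21 → |·| ≈ 21.024, ∠ ≈ 87.27°
pole (1 + j105·0.1) = 1 + j10.5 → |·| ≈ 10.548, ∠ ≈ 84.56°
pole (1 + j105·0.01) = 1 + j1.05 → |·| ≈ 1.45, ∠ ≈ 46.40°
|G| = 20 · 26.269 · 1.0218 / (21.024 · 10.548 · 1.45) ≈ 1.6695
Gain = 20 log₁₀(1.6695) ≈ 4.45 dB
∠G = (87.82° + 11.86°) − (87.27° + 84.56° + 46.40°) = -118.55°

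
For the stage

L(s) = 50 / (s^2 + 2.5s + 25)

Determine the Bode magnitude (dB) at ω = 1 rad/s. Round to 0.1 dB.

6.3 dB

At s = jω = j1:
quadratic: (j1)² + 2.5·j1 + 25 = 24 + j2.5 → |·| ≈ 24.13, ∠ ≈ 5.95°
|L| = 50 / 24.13 ≈ 2.0721
Gain = 20 log₁₀(2.0721) ≈ 6.33 dB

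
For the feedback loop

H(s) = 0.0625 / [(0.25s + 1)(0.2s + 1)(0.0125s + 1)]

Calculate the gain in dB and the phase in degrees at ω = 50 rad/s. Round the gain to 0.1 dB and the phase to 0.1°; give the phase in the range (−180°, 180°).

At ω = 50 rad/s:
pole (1 + j50·0.25) = 1 + j12.5 → |·| ≈ 12.54, ∠ ≈ 85.43°
pole (1 + j50·0.2) = 1 + j10 → |·| ≈ 10.05, ∠ ≈ 84.29°
pole (1 + j50·0.0125) = 1 + j0.625 → |·| ≈ 1.1792, ∠ ≈ 32.01°
|H| = 0.0625 · 1 / (12.54 · 10.05 · 1.1792) ≈ 0.00042056
Gain = 20 log₁₀(0.00042056) ≈ -67.52 dB
∠H = (0°) − (85.43° + 84.29° + 32.01°) = -201.73° ≡ 158.27° (principal value)

-67.5 dB, 158.3°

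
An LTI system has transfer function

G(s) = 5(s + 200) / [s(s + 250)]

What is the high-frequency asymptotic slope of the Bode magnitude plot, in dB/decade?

Each pole contributes −20 dB/decade at high frequency; each zero contributes +20 dB/decade.
Net: 1 zero(s) − 2 pole(s) → -20 dB/decade.

-20 dB/decade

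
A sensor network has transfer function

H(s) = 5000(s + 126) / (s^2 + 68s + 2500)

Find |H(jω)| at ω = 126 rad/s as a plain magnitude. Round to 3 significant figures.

At s = jω = j126:
zero (s+126): 126 + j126 → |·| = √(126²+126²) = √31752 ≈ 178.19, ∠ = arctan(126/126) ≈ 45.00°
quadratic: (j126)² + 68·j126 + 2500 = -13376 + j8568 → |·| ≈ 15885, ∠ ≈ 147.36°
|H| = 5000 · 178.19 / 15885 ≈ 56.088

56.1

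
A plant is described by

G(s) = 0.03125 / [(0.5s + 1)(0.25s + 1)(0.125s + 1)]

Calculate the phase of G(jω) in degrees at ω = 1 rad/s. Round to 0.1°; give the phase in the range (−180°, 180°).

At ω = 1 rad/s:
pole (1 + j1·0.5) = 1 + j0.5 → |·| ≈ 1.118, ∠ ≈ 26.57°
pole (1 + j1·0.25) = 1 + j0.25 → |·| ≈ 1.0308, ∠ ≈ 14.04°
pole (1 + j1·0.125) = 1 + j0.125 → |·| ≈ 1.0078, ∠ ≈ 7.13°
∠G = (0°) − (26.57° + 14.04° + 7.13°) = -47.74°

-47.7°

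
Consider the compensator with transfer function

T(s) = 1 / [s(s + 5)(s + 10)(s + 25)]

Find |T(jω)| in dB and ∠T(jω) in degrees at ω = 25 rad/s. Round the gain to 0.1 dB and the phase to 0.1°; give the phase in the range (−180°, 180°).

At s = jω = j25:
pole (s+5): 5 + j25 → |·| = √(5²+25²) = √650 ≈ 25.495, ∠ = arctan(25/5) ≈ 78.69°
pole (s+10): 10 + j25 → |·| = √(10²+25²) = √725 ≈ 26.926, ∠ = arctan(25/10) ≈ 68.20°
pole (s+25): 25 + j25 → |·| = √(25²+25²) = √1250 ≈ 35.355, ∠ = arctan(25/25) ≈ 45.00°
pole at origin: |s| = 25, ∠ = 90.00° (in denominator)
|T| = 1 / 6.0676e+05 ≈ 1.6481e-06
Gain = 20 log₁₀(1.6481e-06) ≈ -115.66 dB
∠T = 0.00° − 281.89° = -281.89° ≡ 78.11° (principal value)

-115.7 dB, 78.1°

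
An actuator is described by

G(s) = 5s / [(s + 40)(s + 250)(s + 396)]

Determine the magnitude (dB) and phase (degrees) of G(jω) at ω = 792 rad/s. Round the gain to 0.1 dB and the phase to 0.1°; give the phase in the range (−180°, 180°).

At s = jω = j792:
zero at origin: s = j792 → |·| = 792, ∠ = 90.00°
pole (s+40): 40 + j792 → |·| = √(40²+792²) = √628864 ≈ 793.01, ∠ = arctan(792/40) ≈ 87.11°
pole (s+250): 250 + j792 → |·| = √(250²+792²) = √689764 ≈ 830.52, ∠ = arctan(792/250) ≈ 72.48°
pole (s+396): 396 + j792 → |·| = √(396²+792²) = √784080 ≈ 885.48, ∠ = arctan(792/396) ≈ 63.43°
|G| = 5 · 792 / 5.8319e+08 ≈ 6.7902e-06
Gain = 20 log₁₀(6.7902e-06) ≈ -103.36 dB
∠G = 90.00° − 223.02° = -133.02°

-103.4 dB, -133.0°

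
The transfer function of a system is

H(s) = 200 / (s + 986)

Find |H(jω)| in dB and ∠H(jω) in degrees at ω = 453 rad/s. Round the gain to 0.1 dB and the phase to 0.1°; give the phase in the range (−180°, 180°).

-14.7 dB, -24.7°

At s = jω = j453:
pole (s+986): 986 + j453 → |·| = √(986²+453²) = √1177405 ≈ 1085.1, ∠ = arctan(453/986) ≈ 24.68°
|H| = 200 / 1085.1 ≈ 0.18431
Gain = 20 log₁₀(0.18431) ≈ -14.69 dB
∠H = 0.00° − 24.68° = -24.68°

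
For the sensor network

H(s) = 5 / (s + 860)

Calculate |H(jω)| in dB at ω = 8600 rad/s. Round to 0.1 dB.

At s = jω = j8600:
pole (s+860): 860 + j8600 → |·| = √(860²+8600²) = √74699600 ≈ 8642.9, ∠ = arctan(8600/860) ≈ 84.29°
|H| = 5 / 8642.9 ≈ 0.00057851
Gain = 20 log₁₀(0.00057851) ≈ -64.75 dB

-64.8 dB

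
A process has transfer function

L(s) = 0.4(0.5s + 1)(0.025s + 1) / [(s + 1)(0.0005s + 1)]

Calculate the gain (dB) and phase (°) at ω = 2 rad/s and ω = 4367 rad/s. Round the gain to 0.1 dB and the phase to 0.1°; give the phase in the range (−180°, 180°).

ω = 2: -11.9 dB, -15.6°; ω = 4367: 19.2 dB, 24.1°

At ω = 2 rad/s:
zero (1 + j2·0.5) = 1 + j1 → |·| ≈ 1.4142, ∠ ≈ 45.00°
zero (1 + j2·0.025) = 1 + j0.05 → |·| ≈ 1.0012, ∠ ≈ 2.86°
pole (1 + j2·1) = 1 + j2 → |·| ≈ 2.2361, ∠ ≈ 63.43°
pole (1 + j2·0.0005) = 1 + j0.001 → |·| ≈ 1, ∠ ≈ 0.06°
|L| = 0.4 · 1.4142 · 1.0012 / (2.2361 · 1) ≈ 0.25328
Gain = 20 log₁₀(0.25328) ≈ -11.93 dB
∠L = (45.00° + 2.86°) − (63.43° + 0.06°) = -15.63°

At ω = 4367 rad/s:
zero (1 + j4367·0.5) = 1 + j2183.5 → |·| ≈ 2183.5, ∠ ≈ 89.97°
zero (1 + j4367·0.025) = 1 + j109.175 → |·| ≈ 109.18, ∠ ≈ 89.48°
pole (1 + j4367·1) = 1 + j4367 → |·| ≈ 4367, ∠ ≈ 89.99°
pole (1 + j4367·0.0005) = 1 + j2.1835 → |·| ≈ 2.4016, ∠ ≈ 65.39°
|L| = 0.4 · 2183.5 · 109.18 / (4367 · 2.4016) ≈ 9.0923
Gain = 20 log₁₀(9.0923) ≈ 19.17 dB
∠L = (89.97° + 89.48°) − (89.99° + 65.39°) = 24.07°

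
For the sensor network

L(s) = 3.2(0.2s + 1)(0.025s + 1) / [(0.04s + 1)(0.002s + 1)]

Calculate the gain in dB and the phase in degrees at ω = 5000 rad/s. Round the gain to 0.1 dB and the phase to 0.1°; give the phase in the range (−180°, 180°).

46.0 dB, 5.5°

At ω = 5000 rad/s:
zero (1 + j5000·0.2) = 1 + j1000 → |·| ≈ 1000, ∠ ≈ 89.94°
zero (1 + j5000·0.025) = 1 + j125 → |·| ≈ 125, ∠ ≈ 89.54°
pole (1 + j5000·0.04) = 1 + j200 → |·| ≈ 200, ∠ ≈ 89.71°
pole (1 + j5000·0.002) = 1 + j10 → |·| ≈ 10.05, ∠ ≈ 84.29°
|L| = 3.2 · 1000 · 125 / (200 · 10.05) ≈ 199
Gain = 20 log₁₀(199) ≈ 45.98 dB
∠L = (89.94° + 89.54°) − (89.71° + 84.29°) = 5.48°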